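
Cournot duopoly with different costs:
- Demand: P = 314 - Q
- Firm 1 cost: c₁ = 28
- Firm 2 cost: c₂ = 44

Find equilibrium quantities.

q₁* = 100.67, q₂* = 84.67

Work:
Reaction: q₁ = (314 - 28 - q₂)/2
Reaction: q₂ = (314 - 44 - q₁)/2
Solve simultaneously:
q₁* = (314 - 2×28 + 44)/3 = 100.67
q₂* = (314 - 2×44 + 28)/3 = 84.67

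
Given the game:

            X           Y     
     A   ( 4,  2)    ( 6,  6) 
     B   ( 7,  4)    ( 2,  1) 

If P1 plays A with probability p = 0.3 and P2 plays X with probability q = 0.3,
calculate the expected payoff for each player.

E[P1] = 4.07, E[P2] = 2.77

Work:
E[P1] = p·q·π₁(A,X) + p·(1-q)·π₁(A,Y) + (1-p)·q·π₁(B,X) + (1-p)·(1-q)·π₁(B,Y)
= 0.3·0.3·4 + 0.3·0.7·6 + 0.7·0.3·7 + 0.7·0.7·2
= 4.07

E[P2] = 2.77 (similar calculation)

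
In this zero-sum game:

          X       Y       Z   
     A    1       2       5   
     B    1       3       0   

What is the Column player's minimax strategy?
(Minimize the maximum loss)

Column should play X, value = 1

Work:
Column player minimizes Row's maximum payoff:
Column X: max payoff to Row = 1
Column Y: max payoff to Row = 3
Column Z: max payoff to Row = 5
Minimum is 1, achieved by column X.
Minimax strategy: X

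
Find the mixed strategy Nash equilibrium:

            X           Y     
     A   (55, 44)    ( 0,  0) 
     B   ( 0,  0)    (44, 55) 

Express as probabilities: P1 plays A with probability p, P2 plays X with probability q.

p = 0.5556, q = 0.4444

Work:
Find probabilities that make opponent indifferent:
P2 chooses q to make P1 indifferent between A and B
P1 chooses p to make P2 indifferent between X and Y
Mixed NE: P1 plays (A: 0.5556, B: 0.4444), P2 plays (X: 0.4444, Y: 0.5556)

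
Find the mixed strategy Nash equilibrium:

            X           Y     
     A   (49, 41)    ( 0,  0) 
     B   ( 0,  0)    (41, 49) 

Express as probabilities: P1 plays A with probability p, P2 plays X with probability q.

p = 0.5444, q = 0.4556

Work:
Find probabilities that make opponent indifferent:
P2 chooses q to make P1 indifferent between A and B
P1 chooses p to make P2 indifferent between X and Y
Mixed NE: P1 plays (A: 0.5444, B: 0.4556), P2 plays (X: 0.4556, Y: 0.5444)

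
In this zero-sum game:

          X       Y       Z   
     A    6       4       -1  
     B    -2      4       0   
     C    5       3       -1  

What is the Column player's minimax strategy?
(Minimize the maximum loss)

Column should play Z, value = 0

Work:
Column player minimizes Row's maximum payoff:
Column X: max payoff to Row = 6
Column Y: max payoff to Row = 4
Column Z: max payoff to Row = 0
Minimum is 0, achieved by column Z.
Minimax strategy: Z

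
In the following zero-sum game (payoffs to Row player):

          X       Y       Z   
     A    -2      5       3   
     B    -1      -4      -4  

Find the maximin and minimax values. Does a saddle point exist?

Maximin = -2, Minimax = -1, Saddle: False

Work:
Row minimums: [-2, -4] → maximin = -2
Column maximums: [-1, 5, 3] → minimax = -1
No saddle point (maximin ≠ minimax). Mixed strategy needed.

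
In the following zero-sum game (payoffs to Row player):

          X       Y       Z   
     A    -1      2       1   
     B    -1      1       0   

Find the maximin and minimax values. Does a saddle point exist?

Maximin = -1, Minimax = -1, Saddle: True

Work:
Row minimums: [-1, -1] → maximin = -1
Column maximums: [-1, 2, 1] → minimax = -1
Saddle point exists! Game value = -1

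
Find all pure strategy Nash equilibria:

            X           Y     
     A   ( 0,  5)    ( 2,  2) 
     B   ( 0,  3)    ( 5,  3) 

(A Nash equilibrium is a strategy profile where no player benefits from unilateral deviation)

Nash equilibrium: (A, X), (B, X), (B, Y)

Work:
Best responses:
  P1 vs X: payoffs [0, 0] → best response A/B (payoff 0)
  P1 vs Y: payoffs [2, 5] → best response B (payoff 5)
  P2 vs A: payoffs [5, 2] → best response X (payoff 5)
  P2 vs B: payoffs [3, 3] → best response X/Y (payoff 3)
Mutual best responses: (A,X), (B,X), (B,Y) → Nash equilibria.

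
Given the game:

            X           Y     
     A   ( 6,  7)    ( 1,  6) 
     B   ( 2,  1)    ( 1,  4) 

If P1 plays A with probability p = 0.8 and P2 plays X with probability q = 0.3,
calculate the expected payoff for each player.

E[P1] = 2.26, E[P2] = 5.66

Work:
E[P1] = p·q·π₁(A,X) + p·(1-q)·π₁(A,Y) + (1-p)·q·π₁(B,X) + (1-p)·(1-q)·π₁(B,Y)
= 0.8·0.3·6 + 0.8·0.7·1 + 0.2·0.3·2 + 0.2·0.7·1
= 2.26

E[P2] = 5.66 (similar calculation)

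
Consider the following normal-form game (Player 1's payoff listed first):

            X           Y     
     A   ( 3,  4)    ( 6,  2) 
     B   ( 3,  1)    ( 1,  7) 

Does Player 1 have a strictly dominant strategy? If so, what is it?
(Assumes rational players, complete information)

No strictly dominant strategy exists for Player 1

Work:
A strategy strictly dominates another if it gives a strictly higher payoff against every opponent action. Compare each pair of P1's strategies column-by-column:
  A vs B: [3 vs 3, 6 vs 1] → A does not strictly dominate B (column X: 3 ≤ 3)
  B vs A: [3 vs 3, 1 vs 6] → B does not strictly dominate A (column X: 3 ≤ 3)
No single strategy strictly dominates all others → no strictly dominant strategy.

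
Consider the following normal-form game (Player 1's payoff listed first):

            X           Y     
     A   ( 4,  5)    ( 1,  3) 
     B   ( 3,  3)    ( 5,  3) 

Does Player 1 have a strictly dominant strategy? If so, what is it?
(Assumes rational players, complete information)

No strictly dominant strategy exists for Player 1

Work:
A strategy strictly dominates another if it gives a strictly higher payoff against every opponent action. Compare each pair of P1's strategies column-by-column:
  A vs B: [4 vs 3, 1 vs 5] → A does not strictly dominate B (column Y: 1 ≤ 5)
  B vs A: [3 vs 4, 5 vs 1] → B does not strictly dominate A (column X: 3 ≤ 4)
No single strategy strictly dominates all others → no strictly dominant strategy.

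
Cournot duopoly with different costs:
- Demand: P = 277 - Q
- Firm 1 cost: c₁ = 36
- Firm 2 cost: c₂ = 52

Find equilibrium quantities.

q₁* = 85.67, q₂* = 69.67

Work:
Reaction: q₁ = (277 - 36 - q₂)/2
Reaction: q₂ = (277 - 52 - q₁)/2
Solve simultaneously:
q₁* = (277 - 2×36 + 52)/3 = 85.67
q₂* = (277 - 2×52 + 36)/3 = 69.67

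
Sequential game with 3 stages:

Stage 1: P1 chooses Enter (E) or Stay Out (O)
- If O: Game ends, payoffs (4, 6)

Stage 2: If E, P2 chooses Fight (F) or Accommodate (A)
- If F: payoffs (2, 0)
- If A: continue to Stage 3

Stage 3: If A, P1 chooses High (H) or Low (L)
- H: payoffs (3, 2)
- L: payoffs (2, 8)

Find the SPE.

SPE: (O, A, H); Outcome (4, 6)

Work:
Stage 3: P1 chooses H (3 vs 2)
Stage 2: P2: F->0, A->2 (anticipating H). Choose A
Stage 1: P1: O->4, E->3 (anticipating A, H). Choose O
SPE path: O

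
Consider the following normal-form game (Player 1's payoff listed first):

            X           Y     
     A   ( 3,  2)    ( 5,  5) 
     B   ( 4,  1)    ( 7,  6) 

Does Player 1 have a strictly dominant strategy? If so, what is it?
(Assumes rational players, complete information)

Yes, Player 1's strictly dominant strategy is B

Work:
A strategy strictly dominates another if it gives a strictly higher payoff against every opponent action. Compare each pair of P1's strategies column-by-column:
  A vs B: [3 vs 4, 5 vs 7] → A does not strictly dominate B (column X: 3 ≤ 4)
  B vs A: [4 vs 3, 7 vs 5] → B strictly dominates A
B strictly dominates every other strategy → strictly dominant.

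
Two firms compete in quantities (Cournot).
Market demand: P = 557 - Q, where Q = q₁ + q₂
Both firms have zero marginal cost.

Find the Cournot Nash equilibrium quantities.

q₁* = q₂* = 185.67; P* = 185.67

Work:
Profit: π_i = P·q_i = (a - q_i - q_j)·q_i
FOC: ∂π_i/∂q_i = a - 2q_i - q_j = 0
Reaction function: q_i = (557 - q_j)/2
Symmetry: q* = 557/3 = 185.67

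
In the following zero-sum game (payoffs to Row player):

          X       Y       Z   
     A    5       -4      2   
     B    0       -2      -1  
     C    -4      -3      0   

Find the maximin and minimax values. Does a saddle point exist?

Maximin = -2, Minimax = -2, Saddle: True

Work:
Row minimums: [-4, -2, -4] → maximin = -2
Column maximums: [5, -2, 2] → minimax = -2
Saddle point exists! Game value = -2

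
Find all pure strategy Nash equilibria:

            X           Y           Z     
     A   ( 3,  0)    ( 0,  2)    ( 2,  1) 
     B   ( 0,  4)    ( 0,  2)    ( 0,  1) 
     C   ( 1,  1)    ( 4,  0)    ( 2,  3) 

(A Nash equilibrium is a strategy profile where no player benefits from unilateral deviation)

Nash equilibrium: (C, Z)

Work:
Best responses:
  P1 vs X: payoffs [3, 0, 1] → best response A (payoff 3)
  P1 vs Y: payoffs [0, 0, 4] → best response C (payoff 4)
  P1 vs Z: payoffs [2, 0, 2] → best response A/C (payoff 2)
  P2 vs A: payoffs [0, 2, 1] → best response Y (payoff 2)
  P2 vs B: payoffs [4, 2, 1] → best response X (payoff 4)
  P2 vs C: payoffs [1, 0, 3] → best response Z (payoff 3)
Mutual best responses: (C,Z) → Nash equilibria.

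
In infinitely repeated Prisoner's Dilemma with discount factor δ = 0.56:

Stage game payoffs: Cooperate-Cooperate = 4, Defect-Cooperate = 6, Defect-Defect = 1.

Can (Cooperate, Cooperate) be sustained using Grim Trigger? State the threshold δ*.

δ* = 0.4; since δ = 0.56 ≥ 0.4, cooperation can be sustained

Work:
For Grim Trigger:
Cooperate forever: 4/(1-δ)
Defect then punished: 6 + 1·δ/(1-δ)
Need: 4/(1-δ) ≥ 6 + 1·δ/(1-δ)
Solving: δ ≥ (T-R)/(T-P) = (6-4)/(6-1) = 0.4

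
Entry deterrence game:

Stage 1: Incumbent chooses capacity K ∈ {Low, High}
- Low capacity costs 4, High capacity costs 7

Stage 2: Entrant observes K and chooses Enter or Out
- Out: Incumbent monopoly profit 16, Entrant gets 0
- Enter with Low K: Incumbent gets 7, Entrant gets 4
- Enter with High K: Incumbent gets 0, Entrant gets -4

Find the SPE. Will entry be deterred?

SPE: (High, Enter|Low, Out|High); Entry deterred. Incumbent net profit = 9

Work:
After Low K: Entrant enters (4 > 0)
After High K: Entrant stays out (-4 < 0)
Incumbent: Low → 7−4=3, High → 16−7=9
Incumbent chooses High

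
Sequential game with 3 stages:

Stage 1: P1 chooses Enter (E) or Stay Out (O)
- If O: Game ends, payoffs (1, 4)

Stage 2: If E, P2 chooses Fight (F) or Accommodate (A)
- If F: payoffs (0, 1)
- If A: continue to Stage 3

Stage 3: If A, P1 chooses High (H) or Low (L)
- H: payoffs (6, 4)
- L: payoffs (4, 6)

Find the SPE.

SPE: (E, A, H); Outcome (6, 4)

Work:
Stage 3: P1 chooses H (6 vs 4)
Stage 2: P2: F->1, A->4 (anticipating H). Choose A
Stage 1: P1: O->1, E->6 (anticipating A, H). Choose E
SPE path: E -> A -> H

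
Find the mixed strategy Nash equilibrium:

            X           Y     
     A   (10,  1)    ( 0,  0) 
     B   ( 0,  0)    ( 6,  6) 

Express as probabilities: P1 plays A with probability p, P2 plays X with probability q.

p = 0.8571, q = 0.375

Work:
Find probabilities that make opponent indifferent:
P2 chooses q to make P1 indifferent between A and B
P1 chooses p to make P2 indifferent between X and Y
Mixed NE: P1 plays (A: 0.8571, B: 0.1429), P2 plays (X: 0.375, Y: 0.625)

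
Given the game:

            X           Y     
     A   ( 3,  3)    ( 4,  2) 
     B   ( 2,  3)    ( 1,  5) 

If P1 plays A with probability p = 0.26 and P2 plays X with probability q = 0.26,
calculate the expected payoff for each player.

E[P1] = 1.9048, E[P2] = 3.9028

Work:
E[P1] = p·q·π₁(A,X) + p·(1-q)·π₁(A,Y) + (1-p)·q·π₁(B,X) + (1-p)·(1-q)·π₁(B,Y)
= 0.26·0.26·3 + 0.26·0.74·4 + 0.74·0.26·2 + 0.74·0.74·1
= 1.9048

E[P2] = 3.9028 (similar calculation)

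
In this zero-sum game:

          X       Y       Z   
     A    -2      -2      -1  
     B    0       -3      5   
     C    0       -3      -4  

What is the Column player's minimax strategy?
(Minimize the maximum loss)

Column should play Y, value = -2

Work:
Column player minimizes Row's maximum payoff:
Column X: max payoff to Row = 0
Column Y: max payoff to Row = -2
Column Z: max payoff to Row = 5
Minimum is -2, achieved by column Y.
Minimax strategy: Y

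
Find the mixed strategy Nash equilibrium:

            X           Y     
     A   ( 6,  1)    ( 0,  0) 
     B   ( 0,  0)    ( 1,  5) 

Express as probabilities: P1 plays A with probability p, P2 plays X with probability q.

p = 0.8333, q = 0.1429

Work:
Find probabilities that make opponent indifferent:
P2 chooses q to make P1 indifferent between A and B
P1 chooses p to make P2 indifferent between X and Y
Mixed NE: P1 plays (A: 0.8333, B: 0.1667), P2 plays (X: 0.1429, Y: 0.8571)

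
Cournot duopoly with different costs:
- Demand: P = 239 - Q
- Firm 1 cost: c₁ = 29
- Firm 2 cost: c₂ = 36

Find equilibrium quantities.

q₁* = 72.33, q₂* = 65.33

Work:
Reaction: q₁ = (239 - 29 - q₂)/2
Reaction: q₂ = (239 - 36 - q₁)/2
Solve simultaneously:
q₁* = (239 - 2×29 + 36)/3 = 72.33
q₂* = (239 - 2×36 + 29)/3 = 65.33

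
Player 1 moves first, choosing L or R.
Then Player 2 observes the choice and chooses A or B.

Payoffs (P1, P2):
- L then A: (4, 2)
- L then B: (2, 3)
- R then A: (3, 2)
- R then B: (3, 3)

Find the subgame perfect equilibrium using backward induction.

P1 plays R, P2 plays B after L and B after R; Payoff (3, 3)

Work:
Backward induction:
After L: P2 chooses B → P1 gets 2
After R: P2 chooses B → P1 gets 3
P1 chooses R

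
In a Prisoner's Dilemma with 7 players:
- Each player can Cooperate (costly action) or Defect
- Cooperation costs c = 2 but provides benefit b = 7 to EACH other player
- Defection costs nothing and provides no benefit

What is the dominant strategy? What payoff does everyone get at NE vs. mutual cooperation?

Dominant: Defect; NE payoff = 0; Coop payoff = 40

Work:
Defect dominates (saves cost c = 2, benefit to others is external)
NE: All defect → everyone gets 0
If all cooperate: each receives (6)×7 - 2 = 40
Social dilemma: 40 > 0 but NE gives 0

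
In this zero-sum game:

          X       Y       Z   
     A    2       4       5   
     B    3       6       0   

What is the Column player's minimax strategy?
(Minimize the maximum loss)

Column should play X, value = 3

Work:
Column player minimizes Row's maximum payoff:
Column X: max payoff to Row = 3
Column Y: max payoff to Row = 6
Column Z: max payoff to Row = 5
Minimum is 3, achieved by column X.
Minimax strategy: X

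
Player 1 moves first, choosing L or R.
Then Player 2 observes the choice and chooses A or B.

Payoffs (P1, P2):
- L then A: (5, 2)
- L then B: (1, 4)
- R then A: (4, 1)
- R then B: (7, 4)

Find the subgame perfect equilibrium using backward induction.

P1 plays R, P2 plays B after L and B after R; Payoff (7, 4)

Work:
Backward induction:
After L: P2 chooses B → P1 gets 1
After R: P2 chooses B → P1 gets 7
P1 chooses R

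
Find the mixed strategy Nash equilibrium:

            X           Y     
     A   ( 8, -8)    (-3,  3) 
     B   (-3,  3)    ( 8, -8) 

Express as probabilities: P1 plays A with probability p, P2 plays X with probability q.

p = 0.5, q = 0.5

Work:
Find probabilities that make opponent indifferent:
P2 chooses q to make P1 indifferent between A and B
P1 chooses p to make P2 indifferent between X and Y
Mixed NE: P1 plays (A: 0.5, B: 0.5), P2 plays (X: 0.5, Y: 0.5)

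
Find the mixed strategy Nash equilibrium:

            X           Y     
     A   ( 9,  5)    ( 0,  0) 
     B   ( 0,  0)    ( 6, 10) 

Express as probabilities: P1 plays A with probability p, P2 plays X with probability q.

p = 0.6667, q = 0.4

Work:
Find probabilities that make opponent indifferent:
P2 chooses q to make P1 indifferent between A and B
P1 chooses p to make P2 indifferent between X and Y
Mixed NE: P1 plays (A: 0.6667, B: 0.3333), P2 plays (X: 0.4, Y: 0.6)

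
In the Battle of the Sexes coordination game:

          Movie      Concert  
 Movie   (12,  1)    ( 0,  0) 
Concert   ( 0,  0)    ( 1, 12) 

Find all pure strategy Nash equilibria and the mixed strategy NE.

Pure NE: (Movie, Movie) and (Concert, Concert); Mixed NE: p = 0.9231, q = 0.0769

Work:
Check pure NE:
(Movie, Movie): (12, 1) - no unilateral deviation beneficial
(Concert, Concert): (1, 12) - no unilateral deviation beneficial
Mixed NE: P1 plays Movie with p = 0.9231, P2 plays Movie with q = 0.0769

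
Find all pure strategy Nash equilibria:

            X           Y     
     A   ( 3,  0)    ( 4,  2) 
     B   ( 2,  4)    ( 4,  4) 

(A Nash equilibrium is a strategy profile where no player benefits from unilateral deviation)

Nash equilibrium: (A, Y), (B, Y)

Work:
Best responses:
  P1 vs X: payoffs [3, 2] → best response A (payoff 3)
  P1 vs Y: payoffs [4, 4] → best response A/B (payoff 4)
  P2 vs A: payoffs [0, 2] → best response Y (payoff 2)
  P2 vs B: payoffs [4, 4] → best response X/Y (payoff 4)
Mutual best responses: (A,Y), (B,Y) → Nash equilibria.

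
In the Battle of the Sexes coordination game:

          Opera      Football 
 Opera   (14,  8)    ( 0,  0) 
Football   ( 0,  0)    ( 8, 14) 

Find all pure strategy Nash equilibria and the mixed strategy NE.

Pure NE: (Opera, Opera) and (Football, Football); Mixed NE: p = 0.6364, q = 0.3636

Work:
Check pure NE:
(Opera, Opera): (14, 8) - no unilateral deviation beneficial
(Football, Football): (8, 14) - no unilateral deviation beneficial
Mixed NE: P1 plays Opera with p = 0.6364, P2 plays Opera with q = 0.3636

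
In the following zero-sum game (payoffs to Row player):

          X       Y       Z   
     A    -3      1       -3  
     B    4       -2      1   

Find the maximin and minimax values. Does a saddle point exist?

Maximin = -2, Minimax = 1, Saddle: False

Work:
Row minimums: [-3, -2] → maximin = -2
Column maximums: [4, 1, 1] → minimax = 1
No saddle point (maximin ≠ minimax). Mixed strategy needed.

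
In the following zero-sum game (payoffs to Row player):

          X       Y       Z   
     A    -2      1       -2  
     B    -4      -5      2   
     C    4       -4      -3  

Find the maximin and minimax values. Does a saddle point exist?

Maximin = -2, Minimax = 1, Saddle: False

Work:
Row minimums: [-2, -5, -4] → maximin = -2
Column maximums: [4, 1, 2] → minimax = 1
No saddle point (maximin ≠ minimax). Mixed strategy needed.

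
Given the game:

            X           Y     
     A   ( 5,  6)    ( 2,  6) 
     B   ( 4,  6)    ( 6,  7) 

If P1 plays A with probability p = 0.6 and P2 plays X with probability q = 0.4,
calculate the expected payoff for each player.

E[P1] = 4.0, E[P2] = 6.24

Work:
E[P1] = p·q·π₁(A,X) + p·(1-q)·π₁(A,Y) + (1-p)·q·π₁(B,X) + (1-p)·(1-q)·π₁(B,Y)
= 0.6·0.4·5 + 0.6·0.6·2 + 0.4·0.4·4 + 0.4·0.6·6
= 4.0

E[P2] = 6.24 (similar calculation)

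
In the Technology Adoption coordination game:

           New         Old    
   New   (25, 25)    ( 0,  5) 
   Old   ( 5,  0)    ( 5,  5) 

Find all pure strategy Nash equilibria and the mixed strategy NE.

Pure NE: (New, New) and (Old, Old); Mixed NE: p = 0.2, q = 0.2

Work:
Check pure NE:
(New, New): (25, 25) - no unilateral deviation beneficial
(Old, Old): (5, 5) - no unilateral deviation beneficial
Mixed NE: P1 plays New with p = 0.2, P2 plays New with q = 0.2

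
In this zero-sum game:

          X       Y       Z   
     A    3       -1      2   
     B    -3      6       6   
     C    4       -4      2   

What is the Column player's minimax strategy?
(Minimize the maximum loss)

Column should play X, value = 4

Work:
Column player minimizes Row's maximum payoff:
Column X: max payoff to Row = 4
Column Y: max payoff to Row = 6
Column Z: max payoff to Row = 6
Minimum is 4, achieved by column X.
Minimax strategy: X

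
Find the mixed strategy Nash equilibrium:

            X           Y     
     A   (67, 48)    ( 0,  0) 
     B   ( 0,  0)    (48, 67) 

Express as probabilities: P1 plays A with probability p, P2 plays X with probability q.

p = 0.5826, q = 0.4174

Work:
Find probabilities that make opponent indifferent:
P2 chooses q to make P1 indifferent between A and B
P1 chooses p to make P2 indifferent between X and Y
Mixed NE: P1 plays (A: 0.5826, B: 0.4174), P2 plays (X: 0.4174, Y: 0.5826)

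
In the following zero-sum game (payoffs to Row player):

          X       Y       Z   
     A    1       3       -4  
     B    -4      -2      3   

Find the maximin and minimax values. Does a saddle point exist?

Maximin = -4, Minimax = 1, Saddle: False

Work:
Row minimums: [-4, -4] → maximin = -4
Column maximums: [1, 3, 3] → minimax = 1
No saddle point (maximin ≠ minimax). Mixed strategy needed.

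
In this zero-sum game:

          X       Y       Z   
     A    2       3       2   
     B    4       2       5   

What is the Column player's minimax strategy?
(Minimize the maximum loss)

Column should play Y, value = 3

Work:
Column player minimizes Row's maximum payoff:
Column X: max payoff to Row = 4
Column Y: max payoff to Row = 3
Column Z: max payoff to Row = 5
Minimum is 3, achieved by column Y.
Minimax strategy: Y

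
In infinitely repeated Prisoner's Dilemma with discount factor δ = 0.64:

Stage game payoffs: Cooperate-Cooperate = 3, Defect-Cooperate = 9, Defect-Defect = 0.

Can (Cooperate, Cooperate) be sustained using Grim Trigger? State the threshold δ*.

δ* = 0.6667; since δ = 0.64 < 0.6667, cooperation cannot be sustained

Work:
For Grim Trigger:
Cooperate forever: 3/(1-δ)
Defect then punished: 9 + 0·δ/(1-δ)
Need: 3/(1-δ) ≥ 9 + 0·δ/(1-δ)
Solving: δ ≥ (T-R)/(T-P) = (9-3)/(9-0) = 0.6667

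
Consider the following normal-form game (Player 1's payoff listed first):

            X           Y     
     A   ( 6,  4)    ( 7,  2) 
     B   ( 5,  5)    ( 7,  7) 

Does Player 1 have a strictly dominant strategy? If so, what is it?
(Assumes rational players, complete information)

No strictly dominant strategy exists for Player 1

Work:
A strategy strictly dominates another if it gives a strictly higher payoff against every opponent action. Compare each pair of P1's strategies column-by-column:
  A vs B: [6 vs 5, 7 vs 7] → A does not strictly dominate B (column Y: 7 ≤ 7)
  B vs A: [5 vs 6, 7 vs 7] → B does not strictly dominate A (column X: 5 ≤ 6)
No single strategy strictly dominates all others → no strictly dominant strategy.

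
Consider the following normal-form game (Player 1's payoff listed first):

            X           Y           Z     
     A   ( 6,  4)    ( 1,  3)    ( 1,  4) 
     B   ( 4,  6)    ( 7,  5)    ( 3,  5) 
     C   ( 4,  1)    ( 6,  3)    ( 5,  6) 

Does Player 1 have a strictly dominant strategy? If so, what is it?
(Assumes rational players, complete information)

No strictly dominant strategy exists for Player 1

Work:
A strategy strictly dominates another if it gives a strictly higher payoff against every opponent action. Compare each pair of P1's strategies column-by-column:
  A vs B: [6 vs 4, 1 vs 7, 1 vs 3] → A does not strictly dominate B (column Y: 1 ≤ 7)
  A vs C: [6 vs 4, 1 vs 6, 1 vs 5] → A does not strictly dominate C (column Y: 1 ≤ 6)
  B vs A: [4 vs 6, 7 vs 1, 3 vs 1] → B does not strictly dominate A (column X: 4 ≤ 6)
  B vs C: [4 vs 4, 7 vs 6, 3 vs 5] → B does not strictly dominate C (column X: 4 ≤ 4)
  C vs A: [4 vs 6, 6 vs 1, 5 vs 1] → C does not strictly dominate A (column X: 4 ≤ 6)
  C vs B: [4 vs 4, 6 vs 7, 5 vs 3] → C does not strictly dominate B (column X: 4 ≤ 4)
No single strategy strictly dominates all others → no strictly dominant strategy.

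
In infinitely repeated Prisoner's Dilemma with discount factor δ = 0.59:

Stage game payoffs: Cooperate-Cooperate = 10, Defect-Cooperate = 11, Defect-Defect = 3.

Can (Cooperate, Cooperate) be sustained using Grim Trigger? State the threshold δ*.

δ* = 0.125; since δ = 0.59 ≥ 0.125, cooperation can be sustained

Work:
For Grim Trigger:
Cooperate forever: 10/(1-δ)
Defect then punished: 11 + 3·δ/(1-δ)
Need: 10/(1-δ) ≥ 11 + 3·δ/(1-δ)
Solving: δ ≥ (T-R)/(T-P) = (11-10)/(11-3) = 0.125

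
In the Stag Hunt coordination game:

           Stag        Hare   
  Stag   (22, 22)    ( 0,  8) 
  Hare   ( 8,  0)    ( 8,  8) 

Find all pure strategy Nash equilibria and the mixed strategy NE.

Pure NE: (Stag, Stag) and (Hare, Hare); Mixed NE: p = 0.3636, q = 0.3636

Work:
Check pure NE:
(Stag, Stag): (22, 22) - no unilateral deviation beneficial
(Hare, Hare): (8, 8) - no unilateral deviation beneficial
Mixed NE: P1 plays Stag with p = 0.3636, P2 plays Stag with q = 0.3636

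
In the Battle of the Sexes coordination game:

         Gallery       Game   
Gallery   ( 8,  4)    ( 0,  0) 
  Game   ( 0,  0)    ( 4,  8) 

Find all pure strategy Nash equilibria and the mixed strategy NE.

Pure NE: (Gallery, Gallery) and (Game, Game); Mixed NE: p = 0.6667, q = 0.3333

Work:
Check pure NE:
(Gallery, Gallery): (8, 4) - no unilateral deviation beneficial
(Game, Game): (4, 8) - no unilateral deviation beneficial
Mixed NE: P1 plays Gallery with p = 0.6667, P2 plays Gallery with q = 0.3333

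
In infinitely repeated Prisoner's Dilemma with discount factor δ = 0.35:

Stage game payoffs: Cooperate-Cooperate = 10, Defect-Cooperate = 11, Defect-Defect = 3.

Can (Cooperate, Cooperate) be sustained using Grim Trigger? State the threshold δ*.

δ* = 0.125; since δ = 0.35 ≥ 0.125, cooperation can be sustained

Work:
For Grim Trigger:
Cooperate forever: 10/(1-δ)
Defect then punished: 11 + 3·δ/(1-δ)
Need: 10/(1-δ) ≥ 11 + 3·δ/(1-δ)
Solving: δ ≥ (T-R)/(T-P) = (11-10)/(11-3) = 0.125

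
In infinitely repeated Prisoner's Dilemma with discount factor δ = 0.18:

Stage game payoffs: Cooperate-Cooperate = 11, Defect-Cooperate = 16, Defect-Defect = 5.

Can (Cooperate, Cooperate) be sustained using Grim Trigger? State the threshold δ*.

δ* = 0.4545; since δ = 0.18 < 0.4545, cooperation cannot be sustained

Work:
For Grim Trigger:
Cooperate forever: 11/(1-δ)
Defect then punished: 16 + 5·δ/(1-δ)
Need: 11/(1-δ) ≥ 16 + 5·δ/(1-δ)
Solving: δ ≥ (T-R)/(T-P) = (16-11)/(16-5) = 0.4545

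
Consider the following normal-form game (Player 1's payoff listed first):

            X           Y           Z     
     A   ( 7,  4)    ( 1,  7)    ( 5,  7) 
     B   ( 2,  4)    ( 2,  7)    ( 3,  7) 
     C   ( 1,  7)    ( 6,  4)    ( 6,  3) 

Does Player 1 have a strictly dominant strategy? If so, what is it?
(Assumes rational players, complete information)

No strictly dominant strategy exists for Player 1

Work:
A strategy strictly dominates another if it gives a strictly higher payoff against every opponent action. Compare each pair of P1's strategies column-by-column:
  A vs B: [7 vs 2, 1 vs 2, 5 vs 3] → A does not strictly dominate B (column Y: 1 ≤ 2)
  A vs C: [7 vs 1, 1 vs 6, 5 vs 6] → A does not strictly dominate C (column Y: 1 ≤ 6)
  B vs A: [2 vs 7, 2 vs 1, 3 vs 5] → B does not strictly dominate A (column X: 2 ≤ 7)
  B vs C: [2 vs 1, 2 vs 6, 3 vs 6] → B does not strictly dominate C (column Y: 2 ≤ 6)
  C vs A: [1 vs 7, 6 vs 1, 6 vs 5] → C does not strictly dominate A (column X: 1 ≤ 7)
  C vs B: [1 vs 2, 6 vs 2, 6 vs 3] → C does not strictly dominate B (column X: 1 ≤ 2)
No single strategy strictly dominates all others → no strictly dominant strategy.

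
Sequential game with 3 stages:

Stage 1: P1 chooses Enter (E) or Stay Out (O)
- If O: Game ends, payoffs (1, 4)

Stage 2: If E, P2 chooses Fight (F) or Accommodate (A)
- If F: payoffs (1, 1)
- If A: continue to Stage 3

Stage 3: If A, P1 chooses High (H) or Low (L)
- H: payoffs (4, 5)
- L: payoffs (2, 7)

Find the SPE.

SPE: (E, A, H); Outcome (4, 5)

Work:
Stage 3: P1 chooses H (4 vs 2)
Stage 2: P2: F->1, A->5 (anticipating H). Choose A
Stage 1: P1: O->1, E->4 (anticipating A, H). Choose E
SPE path: E -> A -> H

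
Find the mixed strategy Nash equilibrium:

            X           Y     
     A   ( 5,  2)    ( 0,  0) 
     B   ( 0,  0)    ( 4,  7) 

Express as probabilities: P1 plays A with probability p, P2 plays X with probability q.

p = 0.7778, q = 0.4444

Work:
Find probabilities that make opponent indifferent:
P2 chooses q to make P1 indifferent between A and B
P1 chooses p to make P2 indifferent between X and Y
Mixed NE: P1 plays (A: 0.7778, B: 0.2222), P2 plays (X: 0.4444, Y: 0.5556)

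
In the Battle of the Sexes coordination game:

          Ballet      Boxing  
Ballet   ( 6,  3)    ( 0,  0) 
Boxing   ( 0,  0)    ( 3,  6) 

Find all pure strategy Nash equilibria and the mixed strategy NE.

Pure NE: (Ballet, Ballet) and (Boxing, Boxing); Mixed NE: p = 0.6667, q = 0.3333

Work:
Check pure NE:
(Ballet, Ballet): (6, 3) - no unilateral deviation beneficial
(Boxing, Boxing): (3, 6) - no unilateral deviation beneficial
Mixed NE: P1 plays Ballet with p = 0.6667, P2 plays Ballet with q = 0.3333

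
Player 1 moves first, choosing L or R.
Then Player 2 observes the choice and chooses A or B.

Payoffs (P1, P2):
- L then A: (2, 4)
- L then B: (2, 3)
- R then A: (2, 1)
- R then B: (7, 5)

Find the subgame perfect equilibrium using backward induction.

P1 plays R, P2 plays A after L and B after R; Payoff (7, 5)

Work:
Backward induction:
After L: P2 chooses A → P1 gets 2
After R: P2 chooses B → P1 gets 7
P1 chooses R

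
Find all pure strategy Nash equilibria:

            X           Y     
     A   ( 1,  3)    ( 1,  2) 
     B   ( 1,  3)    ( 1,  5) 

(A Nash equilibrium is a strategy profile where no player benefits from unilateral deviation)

Nash equilibrium: (A, X), (B, Y)

Work:
Best responses:
  P1 vs X: payoffs [1, 1] → best response A/B (payoff 1)
  P1 vs Y: payoffs [1, 1] → best response A/B (payoff 1)
  P2 vs A: payoffs [3, 2] → best response X (payoff 3)
  P2 vs B: payoffs [3, 5] → best response Y (payoff 5)
Mutual best responses: (A,X), (B,Y) → Nash equilibria.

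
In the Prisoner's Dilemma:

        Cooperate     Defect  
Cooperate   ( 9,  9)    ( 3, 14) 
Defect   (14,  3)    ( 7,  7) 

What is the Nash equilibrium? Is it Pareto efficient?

(Defect, Defect) is NE; not Pareto efficient

Work:
Defect dominates Cooperate for both players:
If P2 cooperates: Defect (14) > Cooperate (9)
If P2 defects: Defect (7) > Cooperate (3)
NE: (Defect, Defect) with payoff (7, 7)
But (Cooperate, Cooperate) = (9, 9) Pareto dominates (7, 7)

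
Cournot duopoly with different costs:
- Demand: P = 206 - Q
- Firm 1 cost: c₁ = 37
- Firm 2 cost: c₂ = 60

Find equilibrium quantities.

q₁* = 64.0, q₂* = 41.0

Work:
Reaction: q₁ = (206 - 37 - q₂)/2
Reaction: q₂ = (206 - 60 - q₁)/2
Solve simultaneously:
q₁* = (206 - 2×37 + 60)/3 = 64.0
q₂* = (206 - 2×60 + 37)/3 = 41.0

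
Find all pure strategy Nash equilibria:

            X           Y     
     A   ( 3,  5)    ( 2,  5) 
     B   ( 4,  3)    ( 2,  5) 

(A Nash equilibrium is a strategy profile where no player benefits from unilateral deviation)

Nash equilibrium: (A, Y), (B, Y)

Work:
Best responses:
  P1 vs X: payoffs [3, 4] → best response B (payoff 4)
  P1 vs Y: payoffs [2, 2] → best response A/B (payoff 2)
  P2 vs A: payoffs [5, 5] → best response X/Y (payoff 5)
  P2 vs B: payoffs [3, 5] → best response Y (payoff 5)
Mutual best responses: (A,Y), (B,Y) → Nash equilibria.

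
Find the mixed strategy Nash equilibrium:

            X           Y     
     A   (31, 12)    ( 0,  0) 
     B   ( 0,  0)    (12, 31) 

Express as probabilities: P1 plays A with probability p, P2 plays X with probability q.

p = 0.7209, q = 0.2791

Work:
Find probabilities that make opponent indifferent:
P2 chooses q to make P1 indifferent between A and B
P1 chooses p to make P2 indifferent between X and Y
Mixed NE: P1 plays (A: 0.7209, B: 0.2791), P2 plays (X: 0.2791, Y: 0.7209)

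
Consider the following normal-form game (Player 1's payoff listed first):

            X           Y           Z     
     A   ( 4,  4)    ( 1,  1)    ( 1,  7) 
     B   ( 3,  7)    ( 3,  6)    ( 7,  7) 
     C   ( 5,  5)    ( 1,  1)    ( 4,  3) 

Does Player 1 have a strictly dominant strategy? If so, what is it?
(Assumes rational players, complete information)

No strictly dominant strategy exists for Player 1

Work:
A strategy strictly dominates another if it gives a strictly higher payoff against every opponent action. Compare each pair of P1's strategies column-by-column:
  A vs B: [4 vs 3, 1 vs 3, 1 vs 7] → A does not strictly dominate B (column Y: 1 ≤ 3)
  A vs C: [4 vs 5, 1 vs 1, 1 vs 4] → A does not strictly dominate C (column X: 4 ≤ 5)
  B vs A: [3 vs 4, 3 vs 1, 7 vs 1] → B does not strictly dominate A (column X: 3 ≤ 4)
  B vs C: [3 vs 5, 3 vs 1, 7 vs 4] → B does not strictly dominate C (column X: 3 ≤ 5)
  C vs A: [5 vs 4, 1 vs 1, 4 vs 1] → C does not strictly dominate A (column Y: 1 ≤ 1)
  C vs B: [5 vs 3, 1 vs 3, 4 vs 7] → C does not strictly dominate B (column Y: 1 ≤ 3)
No single strategy strictly dominates all others → no strictly dominant strategy.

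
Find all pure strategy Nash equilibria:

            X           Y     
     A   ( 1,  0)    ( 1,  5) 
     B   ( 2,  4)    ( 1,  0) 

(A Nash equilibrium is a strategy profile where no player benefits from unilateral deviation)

Nash equilibrium: (A, Y), (B, X)

Work:
Best responses:
  P1 vs X: payoffs [1, 2] → best response B (payoff 2)
  P1 vs Y: payoffs [1, 1] → best response A/B (payoff 1)
  P2 vs A: payoffs [0, 5] → best response Y (payoff 5)
  P2 vs B: payoffs [4, 0] → best response X (payoff 4)
Mutual best responses: (A,Y), (B,X) → Nash equilibria.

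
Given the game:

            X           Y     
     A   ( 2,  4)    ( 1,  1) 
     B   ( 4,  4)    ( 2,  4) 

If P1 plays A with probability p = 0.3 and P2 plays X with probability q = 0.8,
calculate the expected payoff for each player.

E[P1] = 3.06, E[P2] = 3.82

Work:
E[P1] = p·q·π₁(A,X) + p·(1-q)·π₁(A,Y) + (1-p)·q·π₁(B,X) + (1-p)·(1-q)·π₁(B,Y)
= 0.3·0.8·2 + 0.3·0.2·1 + 0.7·0.8·4 + 0.7·0.2·2
= 3.06

E[P2] = 3.82 (similar calculation)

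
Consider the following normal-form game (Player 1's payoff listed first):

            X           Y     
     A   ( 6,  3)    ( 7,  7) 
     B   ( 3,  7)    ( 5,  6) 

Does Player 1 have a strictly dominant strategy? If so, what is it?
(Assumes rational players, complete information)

Yes, Player 1's strictly dominant strategy is A

Work:
A strategy strictly dominates another if it gives a strictly higher payoff against every opponent action. Compare each pair of P1's strategies column-by-column:
  A vs B: [6 vs 3, 7 vs 5] → A strictly dominates B
  B vs A: [3 vs 6, 5 vs 7] → B does not strictly dominate A (column X: 3 ≤ 6)
A strictly dominates every other strategy → strictly dominant.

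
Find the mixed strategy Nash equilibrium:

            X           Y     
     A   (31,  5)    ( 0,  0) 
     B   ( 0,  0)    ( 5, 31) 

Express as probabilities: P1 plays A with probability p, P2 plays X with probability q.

p = 0.8611, q = 0.1389

Work:
Find probabilities that make opponent indifferent:
P2 chooses q to make P1 indifferent between A and B
P1 chooses p to make P2 indifferent between X and Y
Mixed NE: P1 plays (A: 0.8611, B: 0.1389), P2 plays (X: 0.1389, Y: 0.8611)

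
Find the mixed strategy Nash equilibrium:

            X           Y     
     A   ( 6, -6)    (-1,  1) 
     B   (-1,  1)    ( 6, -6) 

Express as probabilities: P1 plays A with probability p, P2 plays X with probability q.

p = 0.5, q = 0.5

Work:
Find probabilities that make opponent indifferent:
P2 chooses q to make P1 indifferent between A and B
P1 chooses p to make P2 indifferent between X and Y
Mixed NE: P1 plays (A: 0.5, B: 0.5), P2 plays (X: 0.5, Y: 0.5)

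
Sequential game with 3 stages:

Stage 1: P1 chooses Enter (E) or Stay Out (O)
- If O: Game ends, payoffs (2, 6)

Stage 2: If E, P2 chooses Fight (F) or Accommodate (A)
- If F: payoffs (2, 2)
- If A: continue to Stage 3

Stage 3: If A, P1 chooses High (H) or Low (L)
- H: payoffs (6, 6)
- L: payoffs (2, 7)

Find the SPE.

SPE: (E, A, H); Outcome (6, 6)

Work:
Stage 3: P1 chooses H (6 vs 2)
Stage 2: P2: F->2, A->6 (anticipating H). Choose A
Stage 1: P1: O->2, E->6 (anticipating A, H). Choose E
SPE path: E -> A -> H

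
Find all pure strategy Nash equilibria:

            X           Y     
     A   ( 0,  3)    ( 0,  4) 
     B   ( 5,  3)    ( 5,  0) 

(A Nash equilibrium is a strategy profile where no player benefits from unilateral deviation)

Nash equilibrium: (B, X)

Work:
Best responses:
  P1 vs X: payoffs [0, 5] → best response B (payoff 5)
  P1 vs Y: payoffs [0, 5] → best response B (payoff 5)
  P2 vs A: payoffs [3, 4] → best response Y (payoff 4)
  P2 vs B: payoffs [3, 0] → best response X (payoff 3)
Mutual best responses: (B,X) → Nash equilibria.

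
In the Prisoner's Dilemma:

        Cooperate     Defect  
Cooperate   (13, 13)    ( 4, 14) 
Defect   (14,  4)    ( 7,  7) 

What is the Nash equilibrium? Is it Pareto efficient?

(Defect, Defect) is NE; not Pareto efficient

Work:
Defect dominates Cooperate for both players:
If P2 cooperates: Defect (14) > Cooperate (13)
If P2 defects: Defect (7) > Cooperate (4)
NE: (Defect, Defect) with payoff (7, 7)
But (Cooperate, Cooperate) = (13, 13) Pareto dominates (7, 7)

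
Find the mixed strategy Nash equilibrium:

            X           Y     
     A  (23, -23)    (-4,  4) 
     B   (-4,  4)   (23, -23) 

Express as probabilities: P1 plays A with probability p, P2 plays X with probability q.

p = 0.5, q = 0.5

Work:
Find probabilities that make opponent indifferent:
P2 chooses q to make P1 indifferent between A and B
P1 chooses p to make P2 indifferent between X and Y
Mixed NE: P1 plays (A: 0.5, B: 0.5), P2 plays (X: 0.5, Y: 0.5)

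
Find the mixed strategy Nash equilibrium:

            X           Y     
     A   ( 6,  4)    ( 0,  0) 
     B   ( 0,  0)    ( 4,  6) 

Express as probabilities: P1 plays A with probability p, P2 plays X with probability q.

p = 0.6, q = 0.4

Work:
Find probabilities that make opponent indifferent:
P2 chooses q to make P1 indifferent between A and B
P1 chooses p to make P2 indifferent between X and Y
Mixed NE: P1 plays (A: 0.6, B: 0.4), P2 plays (X: 0.4, Y: 0.6)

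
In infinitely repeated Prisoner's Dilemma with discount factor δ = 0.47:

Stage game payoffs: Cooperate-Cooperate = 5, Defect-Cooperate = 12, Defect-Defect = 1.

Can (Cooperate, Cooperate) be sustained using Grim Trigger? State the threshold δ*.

δ* = 0.6364; since δ = 0.47 < 0.6364, cooperation cannot be sustained

Work:
For Grim Trigger:
Cooperate forever: 5/(1-δ)
Defect then punished: 12 + 1·δ/(1-δ)
Need: 5/(1-δ) ≥ 12 + 1·δ/(1-δ)
Solving: δ ≥ (T-R)/(T-P) = (12-5)/(12-1) = 0.6364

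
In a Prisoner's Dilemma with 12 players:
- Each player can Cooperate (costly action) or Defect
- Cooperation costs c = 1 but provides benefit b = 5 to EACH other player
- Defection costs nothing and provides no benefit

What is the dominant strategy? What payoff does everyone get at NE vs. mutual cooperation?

Dominant: Defect; NE payoff = 0; Coop payoff = 54

Work:
Defect dominates (saves cost c = 1, benefit to others is external)
NE: All defect → everyone gets 0
If all cooperate: each receives (11)×5 - 1 = 54
Social dilemma: 54 > 0 but NE gives 0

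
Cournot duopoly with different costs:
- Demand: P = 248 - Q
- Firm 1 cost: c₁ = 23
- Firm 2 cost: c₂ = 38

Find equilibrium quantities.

q₁* = 80.0, q₂* = 65.0

Work:
Reaction: q₁ = (248 - 23 - q₂)/2
Reaction: q₂ = (248 - 38 - q₁)/2
Solve simultaneously:
q₁* = (248 - 2×23 + 38)/3 = 80.0
q₂* = (248 - 2×38 + 23)/3 = 65.0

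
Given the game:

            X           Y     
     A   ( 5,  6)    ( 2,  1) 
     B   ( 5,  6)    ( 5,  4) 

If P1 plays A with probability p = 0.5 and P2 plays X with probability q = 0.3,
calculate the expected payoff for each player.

E[P1] = 3.95, E[P2] = 3.55

Work:
E[P1] = p·q·π₁(A,X) + p·(1-q)·π₁(A,Y) + (1-p)·q·π₁(B,X) + (1-p)·(1-q)·π₁(B,Y)
= 0.5·0.3·5 + 0.5·0.7·2 + 0.5·0.3·5 + 0.5·0.7·5
= 3.95

E[P2] = 3.55 (similar calculation)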